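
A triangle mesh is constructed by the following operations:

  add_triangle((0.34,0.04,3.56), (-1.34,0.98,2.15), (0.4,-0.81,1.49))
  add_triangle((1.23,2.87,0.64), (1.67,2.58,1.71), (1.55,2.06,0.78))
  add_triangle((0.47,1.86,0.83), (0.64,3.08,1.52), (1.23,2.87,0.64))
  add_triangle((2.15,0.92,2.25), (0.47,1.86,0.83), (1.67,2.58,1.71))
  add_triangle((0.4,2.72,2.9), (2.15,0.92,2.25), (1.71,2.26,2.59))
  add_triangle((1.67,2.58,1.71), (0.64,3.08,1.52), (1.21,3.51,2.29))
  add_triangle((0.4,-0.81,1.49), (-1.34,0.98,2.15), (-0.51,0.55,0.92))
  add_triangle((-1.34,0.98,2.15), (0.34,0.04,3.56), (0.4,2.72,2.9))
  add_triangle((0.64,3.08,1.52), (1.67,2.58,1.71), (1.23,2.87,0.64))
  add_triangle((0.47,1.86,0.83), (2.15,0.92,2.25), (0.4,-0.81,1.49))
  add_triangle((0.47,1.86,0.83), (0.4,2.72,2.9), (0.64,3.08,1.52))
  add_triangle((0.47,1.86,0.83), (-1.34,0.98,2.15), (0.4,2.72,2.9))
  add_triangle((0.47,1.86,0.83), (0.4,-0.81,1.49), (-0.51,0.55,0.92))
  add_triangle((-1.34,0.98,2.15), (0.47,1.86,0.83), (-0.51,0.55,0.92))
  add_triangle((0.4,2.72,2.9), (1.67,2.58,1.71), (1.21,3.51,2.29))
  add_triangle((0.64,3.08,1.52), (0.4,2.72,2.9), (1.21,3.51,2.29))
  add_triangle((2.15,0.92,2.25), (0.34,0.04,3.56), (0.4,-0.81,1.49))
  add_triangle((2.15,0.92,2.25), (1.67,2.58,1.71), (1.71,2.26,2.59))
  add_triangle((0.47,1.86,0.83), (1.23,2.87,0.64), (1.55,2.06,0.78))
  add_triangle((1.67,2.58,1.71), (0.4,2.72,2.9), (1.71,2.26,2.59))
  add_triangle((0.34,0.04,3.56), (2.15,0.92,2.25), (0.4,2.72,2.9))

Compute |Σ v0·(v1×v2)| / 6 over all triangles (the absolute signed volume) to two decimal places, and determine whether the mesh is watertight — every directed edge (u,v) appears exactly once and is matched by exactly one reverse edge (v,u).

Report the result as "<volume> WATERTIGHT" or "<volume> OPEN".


Per-triangle v0·(v1×v2)/6:
  t1: +0.6119
  t2: +0.2755
  t3: -0.0047
  t4: -0.2484
  t5: +0.6278
  t6: +0.2169
  t7: -0.0960
  t8: +2.5339
  t9: +0.5940
  t10: -0.7558
  t11: -0.0593
  t12: +0.6774
  t13: -0.4989
  t14: +0.0126
  t15: +0.5223
  t16: +0.4316
  t17: +1.0860
  t18: +0.5557
  t19: -0.1827
  t20: +0.7555
  t21: +3.0203
Σ = +10.0756 → |volume| = 10.08

Directed edges: 63 total; 3 unmatched, e.g. (1.67,2.58,1.71)→(1.55,2.06,0.78) → open.

10.08 OPEN


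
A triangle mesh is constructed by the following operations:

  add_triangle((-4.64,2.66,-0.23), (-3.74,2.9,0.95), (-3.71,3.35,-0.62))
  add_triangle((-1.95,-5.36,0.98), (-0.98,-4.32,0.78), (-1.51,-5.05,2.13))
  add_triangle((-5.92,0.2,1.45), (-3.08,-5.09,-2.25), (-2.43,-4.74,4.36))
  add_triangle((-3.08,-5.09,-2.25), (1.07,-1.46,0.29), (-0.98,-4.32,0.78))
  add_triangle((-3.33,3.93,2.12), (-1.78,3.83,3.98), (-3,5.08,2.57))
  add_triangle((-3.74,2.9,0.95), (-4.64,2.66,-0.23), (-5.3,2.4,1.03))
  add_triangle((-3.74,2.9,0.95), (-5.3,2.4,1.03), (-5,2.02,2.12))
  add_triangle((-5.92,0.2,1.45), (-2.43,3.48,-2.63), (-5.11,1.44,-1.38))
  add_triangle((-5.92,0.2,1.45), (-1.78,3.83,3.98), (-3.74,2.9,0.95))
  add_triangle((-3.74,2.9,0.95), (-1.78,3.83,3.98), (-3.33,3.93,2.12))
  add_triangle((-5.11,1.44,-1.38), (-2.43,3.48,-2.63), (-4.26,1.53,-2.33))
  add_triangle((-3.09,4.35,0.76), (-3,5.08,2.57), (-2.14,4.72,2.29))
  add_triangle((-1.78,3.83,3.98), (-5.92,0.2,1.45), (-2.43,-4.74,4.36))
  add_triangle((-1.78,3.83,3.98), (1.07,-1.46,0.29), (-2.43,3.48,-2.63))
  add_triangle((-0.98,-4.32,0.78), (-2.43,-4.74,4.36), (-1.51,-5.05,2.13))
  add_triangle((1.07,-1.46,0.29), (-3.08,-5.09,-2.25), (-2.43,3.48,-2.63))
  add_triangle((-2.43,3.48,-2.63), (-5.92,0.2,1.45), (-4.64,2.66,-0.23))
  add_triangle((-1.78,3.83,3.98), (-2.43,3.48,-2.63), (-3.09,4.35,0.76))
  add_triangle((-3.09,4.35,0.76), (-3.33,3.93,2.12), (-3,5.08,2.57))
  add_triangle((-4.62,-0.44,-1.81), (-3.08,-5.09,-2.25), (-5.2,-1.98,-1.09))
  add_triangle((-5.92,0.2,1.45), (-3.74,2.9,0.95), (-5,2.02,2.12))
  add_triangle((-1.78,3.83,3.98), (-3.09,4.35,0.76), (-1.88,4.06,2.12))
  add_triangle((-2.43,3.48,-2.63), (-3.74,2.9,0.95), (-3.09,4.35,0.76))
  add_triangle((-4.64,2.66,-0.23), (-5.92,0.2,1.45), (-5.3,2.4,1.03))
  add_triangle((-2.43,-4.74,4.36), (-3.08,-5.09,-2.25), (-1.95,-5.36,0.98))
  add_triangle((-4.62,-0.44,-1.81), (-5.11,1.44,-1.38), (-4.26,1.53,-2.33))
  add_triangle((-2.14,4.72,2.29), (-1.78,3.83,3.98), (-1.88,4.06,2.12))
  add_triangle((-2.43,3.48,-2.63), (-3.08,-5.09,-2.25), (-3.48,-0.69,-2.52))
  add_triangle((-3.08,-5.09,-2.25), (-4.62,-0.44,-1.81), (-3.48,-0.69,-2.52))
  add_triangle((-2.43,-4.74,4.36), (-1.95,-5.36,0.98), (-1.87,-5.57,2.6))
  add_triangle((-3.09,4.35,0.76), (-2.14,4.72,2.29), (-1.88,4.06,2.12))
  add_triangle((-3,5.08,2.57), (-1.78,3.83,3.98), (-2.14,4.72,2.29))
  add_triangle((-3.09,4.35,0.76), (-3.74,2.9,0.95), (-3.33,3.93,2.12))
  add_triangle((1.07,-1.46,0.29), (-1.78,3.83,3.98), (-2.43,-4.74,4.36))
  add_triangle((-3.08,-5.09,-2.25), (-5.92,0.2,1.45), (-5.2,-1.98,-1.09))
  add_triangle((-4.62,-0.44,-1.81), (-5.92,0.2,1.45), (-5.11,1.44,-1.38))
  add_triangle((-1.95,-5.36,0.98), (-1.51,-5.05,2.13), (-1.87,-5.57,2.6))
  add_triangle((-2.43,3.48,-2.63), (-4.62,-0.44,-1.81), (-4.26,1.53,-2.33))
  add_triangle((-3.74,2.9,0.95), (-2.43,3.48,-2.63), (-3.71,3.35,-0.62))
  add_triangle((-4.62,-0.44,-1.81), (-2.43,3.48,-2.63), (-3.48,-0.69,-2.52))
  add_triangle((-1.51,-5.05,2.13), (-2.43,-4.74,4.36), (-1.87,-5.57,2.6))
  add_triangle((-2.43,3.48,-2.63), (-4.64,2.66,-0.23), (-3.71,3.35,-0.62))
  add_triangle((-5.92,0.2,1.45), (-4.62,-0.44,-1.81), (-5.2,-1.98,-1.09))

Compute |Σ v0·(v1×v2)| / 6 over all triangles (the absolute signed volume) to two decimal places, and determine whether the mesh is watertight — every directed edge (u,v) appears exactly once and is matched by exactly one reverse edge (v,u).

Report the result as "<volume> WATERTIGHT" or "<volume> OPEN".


158.83 OPEN

Per-triangle v0·(v1×v2)/6:
  t1: +1.3289
  t2: +0.6406
  t3: +33.5882
  t4: +3.1605
  t5: +1.7988
  t6: +1.3162
  t7: +1.2718
  t8: +4.7897
  t9: +9.5725
  t10: +1.0184
  t11: +2.2541
  t12: +0.8329
  t13: +30.8653
  t14: +0.6234
  t15: -0.2689
  t16: +3.3084
  t17: +3.3845
  t18: +2.3090
  t19: +1.2891
  t20: +4.6913
  t21: -2.3882
  t22: -1.4480
  t23: +3.9304
  t24: +2.3322
  t25: +5.8377
  t26: +1.9077
  t27: -0.0604
  t28: +2.3063
  t29: +3.9838
  t30: +1.4850
  t31: -0.1738
  t32: +1.1594
  t33: +1.5728
  t34: +7.6648
  t35: +5.7231
  t36: +5.2261
  t37: +0.2937
  t38: +0.6119
  t39: +0.5962
  t40: +3.7687
  t41: +0.1927
  t42: +1.6700
  t43: +4.8664
Σ = +158.8336 → |volume| = 158.83

Directed edges: 129 total; 9 unmatched, e.g. (-1.95,-5.36,0.98)→(-0.98,-4.32,0.78) → open.


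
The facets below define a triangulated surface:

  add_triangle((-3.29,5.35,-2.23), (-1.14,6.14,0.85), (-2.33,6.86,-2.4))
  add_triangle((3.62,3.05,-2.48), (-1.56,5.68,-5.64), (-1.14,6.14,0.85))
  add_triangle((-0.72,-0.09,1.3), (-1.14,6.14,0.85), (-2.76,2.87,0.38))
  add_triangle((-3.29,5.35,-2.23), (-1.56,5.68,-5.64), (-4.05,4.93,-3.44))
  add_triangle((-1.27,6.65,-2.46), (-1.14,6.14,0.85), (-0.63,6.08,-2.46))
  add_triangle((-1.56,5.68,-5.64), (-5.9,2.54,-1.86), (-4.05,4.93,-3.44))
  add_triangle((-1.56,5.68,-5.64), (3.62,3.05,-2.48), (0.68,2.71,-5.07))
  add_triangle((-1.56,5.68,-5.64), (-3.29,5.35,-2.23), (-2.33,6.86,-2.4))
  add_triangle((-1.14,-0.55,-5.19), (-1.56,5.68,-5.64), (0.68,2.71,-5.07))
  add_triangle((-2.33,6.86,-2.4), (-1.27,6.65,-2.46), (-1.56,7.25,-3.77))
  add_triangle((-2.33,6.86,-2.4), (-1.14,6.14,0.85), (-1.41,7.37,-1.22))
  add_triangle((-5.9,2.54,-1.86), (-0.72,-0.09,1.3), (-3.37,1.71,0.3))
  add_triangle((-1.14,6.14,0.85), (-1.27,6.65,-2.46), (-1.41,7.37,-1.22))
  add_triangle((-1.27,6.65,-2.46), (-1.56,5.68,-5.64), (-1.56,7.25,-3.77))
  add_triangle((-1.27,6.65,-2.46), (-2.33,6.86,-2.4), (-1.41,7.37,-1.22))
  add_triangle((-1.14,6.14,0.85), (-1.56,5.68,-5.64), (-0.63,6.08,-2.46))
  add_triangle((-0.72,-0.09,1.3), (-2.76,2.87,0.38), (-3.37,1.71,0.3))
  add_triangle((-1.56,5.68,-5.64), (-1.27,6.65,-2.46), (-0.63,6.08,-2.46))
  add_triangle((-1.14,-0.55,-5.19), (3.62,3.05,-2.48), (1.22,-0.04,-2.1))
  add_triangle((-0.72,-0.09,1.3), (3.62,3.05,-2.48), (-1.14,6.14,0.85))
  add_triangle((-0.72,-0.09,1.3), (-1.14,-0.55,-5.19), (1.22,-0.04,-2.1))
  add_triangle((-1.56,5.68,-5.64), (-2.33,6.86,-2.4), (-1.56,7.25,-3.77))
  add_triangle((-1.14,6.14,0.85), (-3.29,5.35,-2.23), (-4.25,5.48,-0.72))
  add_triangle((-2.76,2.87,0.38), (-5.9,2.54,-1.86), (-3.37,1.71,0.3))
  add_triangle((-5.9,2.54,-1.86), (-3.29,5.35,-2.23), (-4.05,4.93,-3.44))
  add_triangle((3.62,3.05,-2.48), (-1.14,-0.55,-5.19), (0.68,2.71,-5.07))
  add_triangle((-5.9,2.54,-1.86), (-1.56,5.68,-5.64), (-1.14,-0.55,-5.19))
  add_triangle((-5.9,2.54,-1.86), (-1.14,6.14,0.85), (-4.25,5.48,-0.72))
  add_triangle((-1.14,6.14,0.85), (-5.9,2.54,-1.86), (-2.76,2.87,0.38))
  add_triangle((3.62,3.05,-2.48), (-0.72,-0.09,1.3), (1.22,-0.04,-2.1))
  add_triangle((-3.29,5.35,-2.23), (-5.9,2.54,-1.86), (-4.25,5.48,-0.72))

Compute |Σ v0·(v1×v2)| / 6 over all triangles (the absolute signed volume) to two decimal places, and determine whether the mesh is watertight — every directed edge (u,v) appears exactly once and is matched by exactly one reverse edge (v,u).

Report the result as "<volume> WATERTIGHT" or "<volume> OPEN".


Per-triangle v0·(v1×v2)/6:
  t1: +4.6615
  t2: +29.0312
  t3: +3.0043
  t4: +5.3585
  t5: +1.8451
  t6: +5.4773
  t7: +10.7792
  t8: +6.3025
  t9: +10.6419
  t10: +1.2567
  t11: +2.2790
  t12: +0.9250
  t13: +0.0631
  t14: +0.1149
  t15: +1.7024
  t16: -4.9883
  t17: +1.0544
  t18: +2.1943
  t19: +4.1602
  t20: +3.4345
  t21: +0.1725
  t22: +3.2483
  t23: +6.3516
  t24: +1.9345
  t25: +4.6300
  t26: +6.5585
  t27: +29.0593
  t28: +0.8979
  t29: +4.9443
  t30: +0.1257
  t31: +6.6791
Σ = +153.8995 → |volume| = 153.90

Directed edges: 93 total; 3 unmatched, e.g. (-5.9,2.54,-1.86)→(-0.72,-0.09,1.3) → open.

153.90 OPEN


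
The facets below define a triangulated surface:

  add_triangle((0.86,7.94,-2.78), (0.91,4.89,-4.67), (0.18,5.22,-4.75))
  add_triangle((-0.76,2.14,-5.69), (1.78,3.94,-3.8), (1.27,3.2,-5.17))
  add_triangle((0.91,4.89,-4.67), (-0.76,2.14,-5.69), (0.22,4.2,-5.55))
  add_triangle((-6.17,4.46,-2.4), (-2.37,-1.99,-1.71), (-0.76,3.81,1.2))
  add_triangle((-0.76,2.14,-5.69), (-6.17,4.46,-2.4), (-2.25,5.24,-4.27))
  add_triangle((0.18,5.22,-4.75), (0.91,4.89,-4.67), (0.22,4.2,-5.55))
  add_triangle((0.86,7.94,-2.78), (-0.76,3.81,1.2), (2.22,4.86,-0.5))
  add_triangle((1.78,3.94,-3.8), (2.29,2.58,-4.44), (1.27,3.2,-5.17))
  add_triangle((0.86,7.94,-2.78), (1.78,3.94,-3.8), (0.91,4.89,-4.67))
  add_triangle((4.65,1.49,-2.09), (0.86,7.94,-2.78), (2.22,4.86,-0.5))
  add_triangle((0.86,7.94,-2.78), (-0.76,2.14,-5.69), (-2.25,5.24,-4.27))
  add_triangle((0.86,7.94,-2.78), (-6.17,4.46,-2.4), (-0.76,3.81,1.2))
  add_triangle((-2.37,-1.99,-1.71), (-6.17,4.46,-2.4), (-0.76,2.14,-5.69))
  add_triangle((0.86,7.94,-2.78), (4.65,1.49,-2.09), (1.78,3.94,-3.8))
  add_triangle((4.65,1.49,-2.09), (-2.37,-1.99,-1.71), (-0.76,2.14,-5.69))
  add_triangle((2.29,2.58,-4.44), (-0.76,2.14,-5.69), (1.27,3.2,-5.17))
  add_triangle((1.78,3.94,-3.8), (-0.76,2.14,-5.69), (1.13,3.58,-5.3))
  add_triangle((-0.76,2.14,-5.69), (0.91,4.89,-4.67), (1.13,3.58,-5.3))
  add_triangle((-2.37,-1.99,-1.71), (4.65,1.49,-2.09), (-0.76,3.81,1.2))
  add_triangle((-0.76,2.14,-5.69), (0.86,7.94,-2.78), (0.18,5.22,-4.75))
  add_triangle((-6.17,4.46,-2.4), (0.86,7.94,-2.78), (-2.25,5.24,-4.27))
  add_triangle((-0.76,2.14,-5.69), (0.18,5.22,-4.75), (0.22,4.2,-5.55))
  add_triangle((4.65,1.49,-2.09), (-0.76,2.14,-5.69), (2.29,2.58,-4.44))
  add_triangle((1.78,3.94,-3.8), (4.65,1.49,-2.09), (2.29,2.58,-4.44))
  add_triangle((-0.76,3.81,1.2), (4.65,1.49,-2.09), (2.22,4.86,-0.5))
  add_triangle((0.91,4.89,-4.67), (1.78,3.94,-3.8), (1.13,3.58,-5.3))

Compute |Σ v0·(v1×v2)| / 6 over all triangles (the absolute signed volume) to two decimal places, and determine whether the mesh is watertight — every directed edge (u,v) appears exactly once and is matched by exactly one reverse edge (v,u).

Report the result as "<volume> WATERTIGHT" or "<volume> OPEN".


157.86 WATERTIGHT

Per-triangle v0·(v1×v2)/6:
  t1: +2.9794
  t2: +1.9445
  t3: +0.2162
  t4: +3.0529
  t5: +14.4925
  t6: +1.1003
  t7: +7.5439
  t8: +1.7637
  t9: +4.0787
  t10: +10.6524
  t11: +15.2255
  t12: +23.6109
  t13: +21.8314
  t14: +11.5691
  t15: +10.8788
  t16: +1.7407
  t17: -0.9342
  t18: +3.1539
  t19: -7.8997
  t20: +1.3157
  t21: +18.3151
  t22: +1.4984
  t23: +2.3297
  t24: +4.6146
  t25: +1.1961
  t26: +1.5907
Σ = +157.8611 → |volume| = 157.86

Directed edges: 78 total, each appears once with its reverse present → watertight.


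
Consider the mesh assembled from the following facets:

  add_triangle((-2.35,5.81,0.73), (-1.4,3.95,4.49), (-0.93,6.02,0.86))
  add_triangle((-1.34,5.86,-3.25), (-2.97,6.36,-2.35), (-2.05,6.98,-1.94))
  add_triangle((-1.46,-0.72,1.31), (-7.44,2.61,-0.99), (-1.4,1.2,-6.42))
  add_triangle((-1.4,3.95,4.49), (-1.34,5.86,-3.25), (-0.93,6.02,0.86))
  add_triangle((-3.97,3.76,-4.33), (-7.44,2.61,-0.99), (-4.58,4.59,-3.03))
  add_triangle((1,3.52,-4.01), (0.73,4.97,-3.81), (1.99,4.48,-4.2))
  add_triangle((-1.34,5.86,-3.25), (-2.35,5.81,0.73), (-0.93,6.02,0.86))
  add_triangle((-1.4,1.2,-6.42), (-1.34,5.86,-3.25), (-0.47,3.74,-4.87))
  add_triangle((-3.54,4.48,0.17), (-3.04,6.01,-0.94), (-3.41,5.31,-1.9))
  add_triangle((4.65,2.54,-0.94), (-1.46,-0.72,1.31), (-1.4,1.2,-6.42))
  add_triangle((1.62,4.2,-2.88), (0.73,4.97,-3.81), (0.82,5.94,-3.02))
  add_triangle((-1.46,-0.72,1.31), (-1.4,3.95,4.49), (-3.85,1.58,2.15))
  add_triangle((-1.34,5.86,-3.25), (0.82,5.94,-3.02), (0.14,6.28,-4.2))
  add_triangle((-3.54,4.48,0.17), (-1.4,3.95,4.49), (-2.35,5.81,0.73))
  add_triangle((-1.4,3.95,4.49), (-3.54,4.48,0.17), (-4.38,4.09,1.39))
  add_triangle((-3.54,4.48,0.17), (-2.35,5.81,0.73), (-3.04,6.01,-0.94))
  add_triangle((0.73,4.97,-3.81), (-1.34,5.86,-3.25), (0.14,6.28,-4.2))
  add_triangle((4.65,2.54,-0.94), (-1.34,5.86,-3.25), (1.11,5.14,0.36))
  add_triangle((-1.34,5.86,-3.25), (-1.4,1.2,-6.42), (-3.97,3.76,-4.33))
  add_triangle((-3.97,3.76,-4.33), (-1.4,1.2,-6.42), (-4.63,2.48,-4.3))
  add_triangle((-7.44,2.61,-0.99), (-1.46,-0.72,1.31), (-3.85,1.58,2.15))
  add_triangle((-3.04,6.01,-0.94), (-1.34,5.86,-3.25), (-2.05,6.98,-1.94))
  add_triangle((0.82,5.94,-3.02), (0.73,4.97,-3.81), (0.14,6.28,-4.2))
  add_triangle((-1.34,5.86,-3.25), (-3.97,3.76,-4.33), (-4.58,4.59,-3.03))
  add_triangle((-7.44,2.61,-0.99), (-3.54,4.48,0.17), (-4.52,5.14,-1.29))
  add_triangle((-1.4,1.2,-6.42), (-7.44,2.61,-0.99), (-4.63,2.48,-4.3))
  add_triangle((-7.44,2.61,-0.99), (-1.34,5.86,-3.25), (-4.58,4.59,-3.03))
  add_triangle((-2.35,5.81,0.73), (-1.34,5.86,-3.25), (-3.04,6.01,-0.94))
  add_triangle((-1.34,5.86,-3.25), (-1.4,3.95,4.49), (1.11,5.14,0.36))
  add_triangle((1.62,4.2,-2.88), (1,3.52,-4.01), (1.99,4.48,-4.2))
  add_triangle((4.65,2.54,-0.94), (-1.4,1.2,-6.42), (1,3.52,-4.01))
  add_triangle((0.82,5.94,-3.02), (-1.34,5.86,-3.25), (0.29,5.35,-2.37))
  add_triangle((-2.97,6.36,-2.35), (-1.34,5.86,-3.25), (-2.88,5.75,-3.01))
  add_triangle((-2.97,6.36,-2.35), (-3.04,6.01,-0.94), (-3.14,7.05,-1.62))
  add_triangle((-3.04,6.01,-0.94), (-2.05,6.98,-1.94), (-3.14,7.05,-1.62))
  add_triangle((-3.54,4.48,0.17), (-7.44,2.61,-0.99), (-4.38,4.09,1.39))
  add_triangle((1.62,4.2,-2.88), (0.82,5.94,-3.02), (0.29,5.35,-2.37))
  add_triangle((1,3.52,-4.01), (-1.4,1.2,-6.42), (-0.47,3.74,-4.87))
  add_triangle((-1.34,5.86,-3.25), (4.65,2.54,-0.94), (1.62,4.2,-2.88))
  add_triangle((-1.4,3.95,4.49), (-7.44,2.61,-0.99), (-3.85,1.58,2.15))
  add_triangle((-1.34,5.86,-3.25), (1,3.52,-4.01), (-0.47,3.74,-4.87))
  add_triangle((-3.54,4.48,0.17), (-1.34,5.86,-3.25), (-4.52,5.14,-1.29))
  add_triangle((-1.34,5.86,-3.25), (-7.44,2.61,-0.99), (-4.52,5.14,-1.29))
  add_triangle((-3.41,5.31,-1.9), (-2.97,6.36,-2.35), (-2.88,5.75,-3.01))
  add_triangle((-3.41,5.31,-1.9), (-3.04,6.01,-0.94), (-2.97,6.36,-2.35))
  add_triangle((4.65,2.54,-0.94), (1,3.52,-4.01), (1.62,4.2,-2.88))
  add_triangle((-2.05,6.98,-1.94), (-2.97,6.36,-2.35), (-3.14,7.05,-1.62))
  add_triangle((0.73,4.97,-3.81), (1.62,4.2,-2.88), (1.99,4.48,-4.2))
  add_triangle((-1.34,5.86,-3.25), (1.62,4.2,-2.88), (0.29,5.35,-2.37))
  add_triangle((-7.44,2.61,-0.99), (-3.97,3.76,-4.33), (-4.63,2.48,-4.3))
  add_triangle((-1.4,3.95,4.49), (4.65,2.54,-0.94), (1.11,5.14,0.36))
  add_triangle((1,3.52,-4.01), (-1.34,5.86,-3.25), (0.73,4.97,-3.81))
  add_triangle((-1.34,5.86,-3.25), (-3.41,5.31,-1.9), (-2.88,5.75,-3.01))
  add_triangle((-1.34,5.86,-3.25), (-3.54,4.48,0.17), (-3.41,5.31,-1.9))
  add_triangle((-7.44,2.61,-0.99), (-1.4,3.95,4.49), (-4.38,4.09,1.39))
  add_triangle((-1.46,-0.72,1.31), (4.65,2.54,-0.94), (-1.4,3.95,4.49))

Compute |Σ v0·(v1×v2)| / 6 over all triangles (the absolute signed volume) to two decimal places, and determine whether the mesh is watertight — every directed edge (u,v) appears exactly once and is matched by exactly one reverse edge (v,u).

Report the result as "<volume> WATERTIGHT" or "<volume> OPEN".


Per-triangle v0·(v1×v2)/6:
  t1: +5.8001
  t2: +2.3368
  t3: +8.2022
  t4: -4.9510
  t5: +6.9583
  t6: +1.1408
  t7: +5.9125
  t8: +5.2385
  t9: +1.9962
  t10: -1.9479
  t11: +1.2890
  t12: +4.2103
  t13: +1.9479
  t14: +6.6072
  t15: +5.3077
  t16: +2.6046
  t17: +0.3146
  t18: +15.3565
  t19: +15.0123
  t20: +6.2303
  t21: +4.4956
  t22: -2.0808
  t23: +0.9672
  t24: +6.2684
  t25: +5.5901
  t26: +3.3767
  t27: +4.8147
  t28: +4.0422
  t29: +16.4693
  t30: -0.5752
  t31: +9.6501
  t32: +0.8649
  t33: +1.5347
  t34: +0.4504
  t35: +0.4053
  t36: +5.8917
  t37: +0.0298
  t38: +3.9206
  t39: +3.9944
  t40: +10.0884
  t41: +4.1542
  t42: +4.8373
  t43: +8.9363
  t44: +0.8859
  t45: +1.2476
  t46: +3.9004
  t47: +1.1597
  t48: +1.0110
  t49: -2.3188
  t50: +6.7797
  t51: +12.6464
  t52: +1.8939
  t53: -1.2135
  t54: -3.1256
  t55: +6.3451
  t56: +3.4555
Σ = +220.3605 → |volume| = 220.36

Directed edges: 168 total, each appears once with its reverse present → watertight.

220.36 WATERTIGHT


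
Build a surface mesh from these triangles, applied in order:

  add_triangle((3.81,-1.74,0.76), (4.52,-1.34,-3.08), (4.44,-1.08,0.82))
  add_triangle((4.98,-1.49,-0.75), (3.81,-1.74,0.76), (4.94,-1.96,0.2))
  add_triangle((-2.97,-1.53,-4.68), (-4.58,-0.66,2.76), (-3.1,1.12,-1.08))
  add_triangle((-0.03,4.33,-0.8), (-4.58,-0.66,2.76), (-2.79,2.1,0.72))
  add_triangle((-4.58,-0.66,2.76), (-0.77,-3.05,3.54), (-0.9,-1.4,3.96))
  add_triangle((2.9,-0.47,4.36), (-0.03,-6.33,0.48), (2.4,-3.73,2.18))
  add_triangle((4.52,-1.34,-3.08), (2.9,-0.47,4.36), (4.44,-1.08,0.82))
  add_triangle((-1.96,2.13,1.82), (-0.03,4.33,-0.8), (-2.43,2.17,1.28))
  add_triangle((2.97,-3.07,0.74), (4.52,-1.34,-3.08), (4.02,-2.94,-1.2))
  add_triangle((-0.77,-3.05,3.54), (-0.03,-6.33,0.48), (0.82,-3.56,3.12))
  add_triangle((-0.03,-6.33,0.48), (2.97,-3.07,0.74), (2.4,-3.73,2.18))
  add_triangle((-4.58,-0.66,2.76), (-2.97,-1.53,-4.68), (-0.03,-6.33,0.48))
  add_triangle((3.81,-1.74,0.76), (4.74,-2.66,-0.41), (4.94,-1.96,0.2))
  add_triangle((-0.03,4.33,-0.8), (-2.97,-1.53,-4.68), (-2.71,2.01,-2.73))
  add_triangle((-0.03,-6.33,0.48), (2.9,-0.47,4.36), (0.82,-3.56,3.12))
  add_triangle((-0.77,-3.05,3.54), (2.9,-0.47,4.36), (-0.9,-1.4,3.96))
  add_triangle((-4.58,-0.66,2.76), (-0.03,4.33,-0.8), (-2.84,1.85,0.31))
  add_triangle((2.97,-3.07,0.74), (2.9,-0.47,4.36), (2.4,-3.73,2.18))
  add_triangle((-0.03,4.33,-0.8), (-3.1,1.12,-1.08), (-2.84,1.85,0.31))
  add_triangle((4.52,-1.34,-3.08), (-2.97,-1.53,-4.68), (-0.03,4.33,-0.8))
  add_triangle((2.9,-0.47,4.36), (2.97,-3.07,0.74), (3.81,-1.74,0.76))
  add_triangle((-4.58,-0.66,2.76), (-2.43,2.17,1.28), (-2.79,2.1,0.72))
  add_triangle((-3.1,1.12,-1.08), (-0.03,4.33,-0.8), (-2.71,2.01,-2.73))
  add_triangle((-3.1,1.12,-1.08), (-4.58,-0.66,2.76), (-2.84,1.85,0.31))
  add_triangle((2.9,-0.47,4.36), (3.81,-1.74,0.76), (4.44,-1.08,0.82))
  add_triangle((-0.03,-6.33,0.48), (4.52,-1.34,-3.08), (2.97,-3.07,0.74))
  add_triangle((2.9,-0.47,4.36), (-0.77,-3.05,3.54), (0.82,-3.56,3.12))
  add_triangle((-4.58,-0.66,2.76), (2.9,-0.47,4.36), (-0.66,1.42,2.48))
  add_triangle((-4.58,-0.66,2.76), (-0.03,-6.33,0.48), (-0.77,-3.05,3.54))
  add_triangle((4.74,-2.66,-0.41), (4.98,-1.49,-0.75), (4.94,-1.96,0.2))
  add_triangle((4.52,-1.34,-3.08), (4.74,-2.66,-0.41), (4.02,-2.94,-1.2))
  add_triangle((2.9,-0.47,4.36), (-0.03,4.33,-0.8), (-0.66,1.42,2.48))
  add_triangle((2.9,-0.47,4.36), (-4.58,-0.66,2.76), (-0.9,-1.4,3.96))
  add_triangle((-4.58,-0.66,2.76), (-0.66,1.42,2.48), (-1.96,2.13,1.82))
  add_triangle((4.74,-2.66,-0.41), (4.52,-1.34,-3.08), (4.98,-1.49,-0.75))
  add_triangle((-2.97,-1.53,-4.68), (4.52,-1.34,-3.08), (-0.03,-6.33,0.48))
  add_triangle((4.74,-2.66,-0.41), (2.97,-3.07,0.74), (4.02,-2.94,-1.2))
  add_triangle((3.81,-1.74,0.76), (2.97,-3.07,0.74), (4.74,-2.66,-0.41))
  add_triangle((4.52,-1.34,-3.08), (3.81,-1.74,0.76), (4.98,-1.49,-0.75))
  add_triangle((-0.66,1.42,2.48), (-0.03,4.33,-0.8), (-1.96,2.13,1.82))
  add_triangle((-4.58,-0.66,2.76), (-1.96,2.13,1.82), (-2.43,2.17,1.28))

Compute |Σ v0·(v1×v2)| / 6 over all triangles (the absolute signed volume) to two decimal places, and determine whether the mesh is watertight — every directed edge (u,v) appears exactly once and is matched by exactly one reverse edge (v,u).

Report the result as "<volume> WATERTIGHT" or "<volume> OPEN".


Per-triangle v0·(v1×v2)/6:
  t1: +2.3659
  t2: +0.0634
  t3: +10.2174
  t4: -1.6181
  t5: +4.6847
  t6: +5.2211
  t7: +0.0012
  t8: +1.4980
  t9: -1.1010
  t10: +5.1930
  t11: +4.6799
  t12: +31.6286
  t13: +0.5018
  t14: +4.5823
  t15: +4.9084
  t16: +4.6429
  t17: +3.2259
  t18: +4.2286
  t19: +3.2359
  t20: +23.3123
  t21: +4.1949
  t22: +1.4972
  t23: +3.5648
  t24: +3.4082
  t25: +2.3113
  t26: +12.4400
  t27: +4.8855
  t28: +8.4749
  t29: +13.8164
  t30: +0.8514
  t31: +2.2588
  t32: +7.7378
  t33: +3.6060
  t34: +3.0956
  t35: +2.4698
  t36: +32.8472
  t37: +1.4836
  t38: +1.5214
  t39: -1.1813
  t40: +2.8112
  t41: +1.5685
Σ = +225.1356 → |volume| = 225.14

Directed edges: 123 total; 9 unmatched, e.g. (-3.1,1.12,-1.08)→(-2.97,-1.53,-4.68) → open.

225.14 OPEN


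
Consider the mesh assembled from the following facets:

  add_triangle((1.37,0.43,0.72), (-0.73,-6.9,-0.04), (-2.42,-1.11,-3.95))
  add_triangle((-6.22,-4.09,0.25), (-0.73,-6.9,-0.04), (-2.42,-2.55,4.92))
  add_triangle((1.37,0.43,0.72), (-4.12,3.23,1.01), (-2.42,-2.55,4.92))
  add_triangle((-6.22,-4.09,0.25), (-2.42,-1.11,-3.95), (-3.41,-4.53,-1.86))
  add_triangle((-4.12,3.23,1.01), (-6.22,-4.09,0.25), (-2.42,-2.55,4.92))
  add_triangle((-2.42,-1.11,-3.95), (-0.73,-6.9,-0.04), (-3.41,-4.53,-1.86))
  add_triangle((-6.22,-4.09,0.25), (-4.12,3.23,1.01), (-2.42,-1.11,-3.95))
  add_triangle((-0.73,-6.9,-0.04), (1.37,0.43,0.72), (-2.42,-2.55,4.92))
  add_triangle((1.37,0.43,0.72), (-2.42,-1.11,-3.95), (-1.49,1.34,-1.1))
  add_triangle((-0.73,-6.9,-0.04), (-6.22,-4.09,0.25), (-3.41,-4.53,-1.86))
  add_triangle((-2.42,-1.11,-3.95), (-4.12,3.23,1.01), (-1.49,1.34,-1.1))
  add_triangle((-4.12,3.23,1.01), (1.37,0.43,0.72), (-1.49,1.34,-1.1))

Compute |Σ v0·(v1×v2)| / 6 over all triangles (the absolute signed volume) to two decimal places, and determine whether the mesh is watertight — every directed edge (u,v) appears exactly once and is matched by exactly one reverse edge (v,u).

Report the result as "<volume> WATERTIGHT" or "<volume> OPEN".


Per-triangle v0·(v1×v2)/6:
  t1: +4.1068
  t2: +32.1661
  t3: +7.6929
  t4: +10.5950
  t5: +30.5323
  t6: +8.4355
  t7: +25.3399
  t8: +9.2908
  t9: +1.1308
  t10: +13.1267
  t11: +3.5619
  t12: +1.6379
Σ = +147.6167 → |volume| = 147.62

Directed edges: 36 total, each appears once with its reverse present → watertight.

147.62 WATERTIGHT


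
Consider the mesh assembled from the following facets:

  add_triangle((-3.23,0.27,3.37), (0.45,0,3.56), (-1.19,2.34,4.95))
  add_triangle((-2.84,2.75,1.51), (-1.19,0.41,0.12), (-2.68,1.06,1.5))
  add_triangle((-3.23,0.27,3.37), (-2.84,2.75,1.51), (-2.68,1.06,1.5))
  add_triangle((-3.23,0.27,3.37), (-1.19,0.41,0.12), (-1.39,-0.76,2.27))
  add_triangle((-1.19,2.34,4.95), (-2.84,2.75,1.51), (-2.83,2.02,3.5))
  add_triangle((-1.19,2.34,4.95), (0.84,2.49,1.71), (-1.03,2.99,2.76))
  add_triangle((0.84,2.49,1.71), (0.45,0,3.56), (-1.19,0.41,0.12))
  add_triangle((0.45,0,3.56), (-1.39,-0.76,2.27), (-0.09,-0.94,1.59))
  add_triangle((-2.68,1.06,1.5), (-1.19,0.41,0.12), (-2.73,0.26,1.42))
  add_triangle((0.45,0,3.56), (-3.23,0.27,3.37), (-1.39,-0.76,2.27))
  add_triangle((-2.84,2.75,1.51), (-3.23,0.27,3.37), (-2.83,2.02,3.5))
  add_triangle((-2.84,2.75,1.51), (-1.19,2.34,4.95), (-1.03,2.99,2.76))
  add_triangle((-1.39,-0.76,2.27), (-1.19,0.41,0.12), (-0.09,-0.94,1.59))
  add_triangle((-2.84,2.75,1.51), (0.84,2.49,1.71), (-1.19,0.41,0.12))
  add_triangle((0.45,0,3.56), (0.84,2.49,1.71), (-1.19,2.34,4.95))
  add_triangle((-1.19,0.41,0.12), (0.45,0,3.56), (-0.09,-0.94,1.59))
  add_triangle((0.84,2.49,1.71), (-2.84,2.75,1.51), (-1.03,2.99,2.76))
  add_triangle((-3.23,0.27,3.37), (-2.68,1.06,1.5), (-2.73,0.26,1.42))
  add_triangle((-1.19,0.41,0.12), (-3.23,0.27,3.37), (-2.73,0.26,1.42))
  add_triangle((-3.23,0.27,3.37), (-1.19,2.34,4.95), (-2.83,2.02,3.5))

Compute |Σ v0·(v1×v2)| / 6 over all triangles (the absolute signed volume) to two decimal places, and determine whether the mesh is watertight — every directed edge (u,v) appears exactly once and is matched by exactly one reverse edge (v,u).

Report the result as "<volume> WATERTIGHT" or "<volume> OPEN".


25.06 WATERTIGHT

Per-triangle v0·(v1×v2)/6:
  t1: +4.7851
  t2: +0.3989
  t3: +1.0993
  t4: +0.3920
  t5: +2.5937
  t6: +2.2479
  t7: -1.9323
  t8: +0.8041
  t9: +0.1970
  t10: +1.9173
  t11: +2.1354
  t12: +2.8282
  t13: +0.0217
  t14: +0.0439
  t15: +3.5487
  t16: -0.7429
  t17: +1.4252
  t18: +0.6206
  t19: -0.2196
  t20: +2.9002
Σ = +25.0644 → |volume| = 25.06

Directed edges: 60 total, each appears once with its reverse present → watertight.


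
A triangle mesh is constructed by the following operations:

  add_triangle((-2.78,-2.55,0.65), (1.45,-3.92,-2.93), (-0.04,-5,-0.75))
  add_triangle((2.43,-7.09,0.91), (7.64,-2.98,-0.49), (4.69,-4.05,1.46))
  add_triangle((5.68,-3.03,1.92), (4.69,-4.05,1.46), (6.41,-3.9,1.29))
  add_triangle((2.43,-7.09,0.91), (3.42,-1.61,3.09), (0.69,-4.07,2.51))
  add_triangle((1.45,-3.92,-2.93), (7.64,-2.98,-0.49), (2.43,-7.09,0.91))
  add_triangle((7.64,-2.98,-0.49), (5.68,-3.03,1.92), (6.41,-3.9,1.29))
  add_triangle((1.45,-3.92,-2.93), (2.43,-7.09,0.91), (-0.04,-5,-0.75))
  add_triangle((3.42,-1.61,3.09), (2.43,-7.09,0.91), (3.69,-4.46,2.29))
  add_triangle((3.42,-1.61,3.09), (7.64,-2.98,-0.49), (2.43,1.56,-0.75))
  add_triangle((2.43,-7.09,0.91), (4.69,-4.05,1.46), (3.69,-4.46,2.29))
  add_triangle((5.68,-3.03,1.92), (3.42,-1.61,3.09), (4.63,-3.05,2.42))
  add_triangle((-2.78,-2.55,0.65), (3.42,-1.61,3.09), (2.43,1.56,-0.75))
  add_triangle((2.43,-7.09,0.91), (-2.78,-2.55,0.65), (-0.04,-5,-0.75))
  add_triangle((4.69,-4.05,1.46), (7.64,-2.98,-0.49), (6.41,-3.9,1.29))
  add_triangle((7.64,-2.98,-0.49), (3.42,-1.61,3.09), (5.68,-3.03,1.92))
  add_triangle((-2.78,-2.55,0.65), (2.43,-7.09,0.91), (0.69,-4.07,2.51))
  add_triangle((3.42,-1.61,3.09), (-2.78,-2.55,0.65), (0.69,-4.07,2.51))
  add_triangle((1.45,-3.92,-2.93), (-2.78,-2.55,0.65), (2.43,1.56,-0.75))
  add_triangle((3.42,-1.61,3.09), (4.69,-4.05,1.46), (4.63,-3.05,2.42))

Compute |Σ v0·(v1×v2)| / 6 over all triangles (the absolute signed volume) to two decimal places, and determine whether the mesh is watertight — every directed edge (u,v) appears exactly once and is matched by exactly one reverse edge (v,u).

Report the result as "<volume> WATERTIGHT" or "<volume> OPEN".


Per-triangle v0·(v1×v2)/6:
  t1: +4.1112
  t2: +10.7574
  t3: +1.2279
  t4: +9.1384
  t5: +26.7409
  t6: +2.3072
  t7: +7.2895
  t8: +1.5430
  t9: +10.3589
  t10: +4.3002
  t11: +1.2356
  t12: -1.6055
  t13: +6.6780
  t14: +1.6717
  t15: +2.6294
  t16: +8.3133
  t17: +2.6001
  t18: -0.3608
  t19: +0.4735
Σ = +99.4099 → |volume| = 99.41

Directed edges: 57 total; 9 unmatched, e.g. (5.68,-3.03,1.92)→(4.69,-4.05,1.46) → open.

99.41 OPEN


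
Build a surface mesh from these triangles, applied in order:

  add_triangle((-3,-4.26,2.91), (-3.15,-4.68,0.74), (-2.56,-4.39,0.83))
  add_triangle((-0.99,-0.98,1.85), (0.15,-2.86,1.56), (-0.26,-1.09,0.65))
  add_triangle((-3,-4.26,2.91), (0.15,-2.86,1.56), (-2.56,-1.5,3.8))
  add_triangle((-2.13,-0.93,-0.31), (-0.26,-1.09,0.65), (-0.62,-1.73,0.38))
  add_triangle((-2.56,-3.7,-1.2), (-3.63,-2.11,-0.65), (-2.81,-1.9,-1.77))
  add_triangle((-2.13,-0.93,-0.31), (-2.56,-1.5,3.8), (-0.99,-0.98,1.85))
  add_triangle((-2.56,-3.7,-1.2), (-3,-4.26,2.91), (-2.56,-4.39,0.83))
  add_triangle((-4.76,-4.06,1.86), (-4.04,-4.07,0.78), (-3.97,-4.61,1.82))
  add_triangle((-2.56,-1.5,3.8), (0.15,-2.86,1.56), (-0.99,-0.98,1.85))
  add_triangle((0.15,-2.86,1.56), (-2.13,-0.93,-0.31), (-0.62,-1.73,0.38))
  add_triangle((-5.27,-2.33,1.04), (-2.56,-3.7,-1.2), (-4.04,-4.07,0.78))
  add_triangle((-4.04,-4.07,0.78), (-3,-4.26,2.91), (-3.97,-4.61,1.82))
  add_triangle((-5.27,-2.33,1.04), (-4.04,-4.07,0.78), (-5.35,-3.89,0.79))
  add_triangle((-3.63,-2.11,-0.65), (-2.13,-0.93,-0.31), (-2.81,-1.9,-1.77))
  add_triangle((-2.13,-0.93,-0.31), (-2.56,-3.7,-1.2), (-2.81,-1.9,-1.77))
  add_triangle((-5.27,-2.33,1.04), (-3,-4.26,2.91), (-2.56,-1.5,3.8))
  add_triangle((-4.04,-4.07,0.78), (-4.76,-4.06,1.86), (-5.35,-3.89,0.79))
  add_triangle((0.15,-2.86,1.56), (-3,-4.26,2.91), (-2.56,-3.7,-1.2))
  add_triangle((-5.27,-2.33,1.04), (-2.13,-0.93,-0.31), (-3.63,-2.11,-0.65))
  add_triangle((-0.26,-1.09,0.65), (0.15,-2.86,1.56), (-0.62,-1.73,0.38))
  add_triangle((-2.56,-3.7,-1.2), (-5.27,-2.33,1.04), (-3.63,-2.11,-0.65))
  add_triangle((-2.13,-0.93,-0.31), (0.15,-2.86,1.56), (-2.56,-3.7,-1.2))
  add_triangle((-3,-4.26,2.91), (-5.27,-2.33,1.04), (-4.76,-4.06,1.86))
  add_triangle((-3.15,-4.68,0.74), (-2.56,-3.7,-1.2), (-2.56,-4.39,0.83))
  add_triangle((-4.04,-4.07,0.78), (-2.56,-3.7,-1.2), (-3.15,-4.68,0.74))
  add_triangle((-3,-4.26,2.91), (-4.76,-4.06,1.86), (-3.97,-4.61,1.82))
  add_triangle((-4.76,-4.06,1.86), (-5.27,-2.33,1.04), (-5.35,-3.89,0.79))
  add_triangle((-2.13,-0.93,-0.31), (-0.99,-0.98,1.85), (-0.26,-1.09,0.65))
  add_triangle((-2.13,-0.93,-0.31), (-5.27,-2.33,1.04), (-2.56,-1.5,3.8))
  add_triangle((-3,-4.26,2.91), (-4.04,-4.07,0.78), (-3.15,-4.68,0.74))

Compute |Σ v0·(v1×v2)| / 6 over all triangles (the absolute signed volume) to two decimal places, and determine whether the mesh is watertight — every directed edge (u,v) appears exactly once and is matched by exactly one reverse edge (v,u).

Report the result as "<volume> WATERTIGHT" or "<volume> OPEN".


Per-triangle v0·(v1×v2)/6:
  t1: +0.7028
  t2: -0.1713
  t3: +3.8441
  t4: -0.1933
  t5: +1.5757
  t6: -0.5408
  t7: -1.3365
  t8: +0.9085
  t9: +0.1744
  t10: +0.3085
  t11: +3.3816
  t12: -0.0802
  t13: -0.5100
  t14: +0.2246
  t15: -1.0499
  t16: +7.7402
  t17: +1.0705
  t18: +5.7145
  t19: +0.3381
  t20: -0.1040
  t21: +2.3256
  t22: -2.2694
  t23: +1.6090
  t24: +0.5423
  t25: +1.8182
  t26: +1.3245
  t27: +1.6894
  t28: -0.5575
  t29: -0.2022
  t30: +2.2546
Σ = +30.5319 → |volume| = 30.53

Directed edges: 90 total, each appears once with its reverse present → watertight.

30.53 WATERTIGHT


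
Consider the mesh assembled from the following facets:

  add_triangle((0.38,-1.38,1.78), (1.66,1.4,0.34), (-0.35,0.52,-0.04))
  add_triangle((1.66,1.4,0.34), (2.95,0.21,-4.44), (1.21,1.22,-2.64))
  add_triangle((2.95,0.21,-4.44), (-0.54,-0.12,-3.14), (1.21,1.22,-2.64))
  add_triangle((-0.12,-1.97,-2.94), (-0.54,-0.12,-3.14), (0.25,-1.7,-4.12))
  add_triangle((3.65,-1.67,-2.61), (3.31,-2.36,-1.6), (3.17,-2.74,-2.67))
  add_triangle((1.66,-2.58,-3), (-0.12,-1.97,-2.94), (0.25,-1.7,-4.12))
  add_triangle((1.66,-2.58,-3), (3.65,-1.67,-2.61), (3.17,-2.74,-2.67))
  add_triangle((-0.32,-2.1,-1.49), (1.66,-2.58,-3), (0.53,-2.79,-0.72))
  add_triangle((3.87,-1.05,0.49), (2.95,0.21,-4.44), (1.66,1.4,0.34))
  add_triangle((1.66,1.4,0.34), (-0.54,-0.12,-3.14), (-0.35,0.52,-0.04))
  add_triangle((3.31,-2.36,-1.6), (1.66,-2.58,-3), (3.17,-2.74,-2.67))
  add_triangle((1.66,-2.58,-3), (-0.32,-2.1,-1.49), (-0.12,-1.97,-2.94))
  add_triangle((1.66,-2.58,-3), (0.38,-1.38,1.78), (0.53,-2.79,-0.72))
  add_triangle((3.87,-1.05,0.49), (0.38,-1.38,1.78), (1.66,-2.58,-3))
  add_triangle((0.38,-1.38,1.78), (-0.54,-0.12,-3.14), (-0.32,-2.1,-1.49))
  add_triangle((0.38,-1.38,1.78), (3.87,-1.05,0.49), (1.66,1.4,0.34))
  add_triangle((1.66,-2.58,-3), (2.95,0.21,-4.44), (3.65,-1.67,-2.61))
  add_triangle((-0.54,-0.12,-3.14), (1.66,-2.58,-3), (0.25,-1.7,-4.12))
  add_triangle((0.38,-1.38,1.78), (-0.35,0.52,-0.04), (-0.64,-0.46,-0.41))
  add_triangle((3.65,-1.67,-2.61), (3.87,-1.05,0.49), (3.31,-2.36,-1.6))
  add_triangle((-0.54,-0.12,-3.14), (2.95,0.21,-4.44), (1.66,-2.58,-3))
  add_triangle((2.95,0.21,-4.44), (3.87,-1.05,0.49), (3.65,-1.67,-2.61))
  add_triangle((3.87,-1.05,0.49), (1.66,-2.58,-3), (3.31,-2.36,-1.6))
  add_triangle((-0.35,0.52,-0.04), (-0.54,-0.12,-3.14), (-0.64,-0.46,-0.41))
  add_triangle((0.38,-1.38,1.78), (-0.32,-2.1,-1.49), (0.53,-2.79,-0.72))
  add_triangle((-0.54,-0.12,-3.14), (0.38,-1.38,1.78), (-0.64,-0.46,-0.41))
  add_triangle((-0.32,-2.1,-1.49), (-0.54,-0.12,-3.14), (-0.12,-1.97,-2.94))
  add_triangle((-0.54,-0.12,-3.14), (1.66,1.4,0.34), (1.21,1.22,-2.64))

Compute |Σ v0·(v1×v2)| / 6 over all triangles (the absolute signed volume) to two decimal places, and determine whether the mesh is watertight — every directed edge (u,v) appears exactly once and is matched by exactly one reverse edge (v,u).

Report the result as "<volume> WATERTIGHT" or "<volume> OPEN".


43.68 WATERTIGHT

Per-triangle v0·(v1×v2)/6:
  t1: +0.3988
  t2: +2.0984
  t3: +2.2364
  t4: +0.6206
  t5: +0.8090
  t6: +1.0431
  t7: +0.9758
  t8: +1.2961
  t9: +5.8295
  t10: +0.6862
  t11: +0.2947
  t12: +1.0345
  t13: +1.2900
  t14: +5.0228
  t15: -0.1273
  t16: +2.1739
  t17: +4.3012
  t18: +0.5198
  t19: +0.1589
  t20: +2.0117
  t21: +5.2236
  t22: +4.1124
  t23: -0.2536
  t24: +0.2352
  t25: +0.6622
  t26: +0.4487
  t27: +0.4743
  t28: +0.1008
Σ = +43.6778 → |volume| = 43.68

Directed edges: 84 total, each appears once with its reverse present → watertight.


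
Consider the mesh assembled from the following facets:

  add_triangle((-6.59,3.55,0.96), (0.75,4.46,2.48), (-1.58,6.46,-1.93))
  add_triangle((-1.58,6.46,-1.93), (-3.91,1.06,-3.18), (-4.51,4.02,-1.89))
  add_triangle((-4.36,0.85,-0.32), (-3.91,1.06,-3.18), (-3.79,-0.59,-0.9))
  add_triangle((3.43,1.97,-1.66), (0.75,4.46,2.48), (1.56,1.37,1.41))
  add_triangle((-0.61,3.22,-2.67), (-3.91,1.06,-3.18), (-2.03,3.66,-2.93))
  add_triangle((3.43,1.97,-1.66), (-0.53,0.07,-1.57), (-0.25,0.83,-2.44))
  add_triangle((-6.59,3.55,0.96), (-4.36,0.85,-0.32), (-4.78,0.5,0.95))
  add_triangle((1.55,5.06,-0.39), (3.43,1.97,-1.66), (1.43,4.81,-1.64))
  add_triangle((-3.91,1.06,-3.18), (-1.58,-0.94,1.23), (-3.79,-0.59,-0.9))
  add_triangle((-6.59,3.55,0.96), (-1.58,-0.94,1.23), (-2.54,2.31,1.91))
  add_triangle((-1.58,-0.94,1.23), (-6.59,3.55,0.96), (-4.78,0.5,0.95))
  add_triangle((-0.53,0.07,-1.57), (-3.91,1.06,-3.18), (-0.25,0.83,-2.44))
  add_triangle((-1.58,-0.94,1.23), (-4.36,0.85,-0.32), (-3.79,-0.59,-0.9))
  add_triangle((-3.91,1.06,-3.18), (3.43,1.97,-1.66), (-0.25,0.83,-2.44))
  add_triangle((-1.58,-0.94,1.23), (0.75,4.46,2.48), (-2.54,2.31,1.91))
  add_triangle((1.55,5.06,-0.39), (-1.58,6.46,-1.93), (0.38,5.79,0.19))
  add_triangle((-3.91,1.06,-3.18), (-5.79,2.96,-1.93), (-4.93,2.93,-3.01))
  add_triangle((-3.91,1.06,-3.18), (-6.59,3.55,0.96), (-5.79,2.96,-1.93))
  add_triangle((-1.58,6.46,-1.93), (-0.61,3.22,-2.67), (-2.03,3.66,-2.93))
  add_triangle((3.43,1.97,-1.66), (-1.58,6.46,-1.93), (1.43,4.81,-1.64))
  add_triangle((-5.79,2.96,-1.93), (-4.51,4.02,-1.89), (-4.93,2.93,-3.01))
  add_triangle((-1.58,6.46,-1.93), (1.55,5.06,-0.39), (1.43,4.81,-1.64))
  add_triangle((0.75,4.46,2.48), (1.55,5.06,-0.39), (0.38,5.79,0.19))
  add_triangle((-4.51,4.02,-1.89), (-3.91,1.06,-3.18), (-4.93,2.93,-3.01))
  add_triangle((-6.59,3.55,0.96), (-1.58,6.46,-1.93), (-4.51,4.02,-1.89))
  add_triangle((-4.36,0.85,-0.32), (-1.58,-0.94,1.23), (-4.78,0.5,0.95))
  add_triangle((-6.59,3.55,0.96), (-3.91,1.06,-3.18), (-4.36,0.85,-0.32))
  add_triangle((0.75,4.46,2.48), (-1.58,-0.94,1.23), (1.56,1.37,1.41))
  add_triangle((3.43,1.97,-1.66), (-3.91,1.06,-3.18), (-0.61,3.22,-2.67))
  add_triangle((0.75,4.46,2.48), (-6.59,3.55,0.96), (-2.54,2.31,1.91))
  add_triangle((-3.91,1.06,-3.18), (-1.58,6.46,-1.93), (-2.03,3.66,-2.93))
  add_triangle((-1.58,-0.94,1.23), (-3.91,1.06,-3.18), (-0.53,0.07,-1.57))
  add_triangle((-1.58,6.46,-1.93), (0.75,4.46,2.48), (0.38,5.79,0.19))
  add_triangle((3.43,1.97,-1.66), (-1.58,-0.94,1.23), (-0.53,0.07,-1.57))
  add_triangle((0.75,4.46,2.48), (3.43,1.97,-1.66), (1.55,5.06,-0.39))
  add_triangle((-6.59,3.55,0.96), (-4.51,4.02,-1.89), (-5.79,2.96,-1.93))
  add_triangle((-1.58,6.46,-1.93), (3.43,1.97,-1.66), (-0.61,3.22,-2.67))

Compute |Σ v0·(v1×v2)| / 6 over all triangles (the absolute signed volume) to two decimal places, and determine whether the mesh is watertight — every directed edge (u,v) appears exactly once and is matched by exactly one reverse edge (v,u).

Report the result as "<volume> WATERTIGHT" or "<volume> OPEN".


Per-triangle v0·(v1×v2)/6:
  t1: +27.4912
  t2: +8.1644
  t3: +2.9282
  t4: +4.2164
  t5: +1.8593
  t6: +0.4684
  t7: +2.5943
  t8: +3.0808
  t9: -0.7049
  t10: +4.0637
  t11: +1.7796
  t12: +0.6731
  t13: +1.8637
  t14: +2.0166
  t15: +3.1541
  t16: +3.5927
  t17: +1.9801
  t18: +2.5322
  t19: +2.4380
  t20: +2.1519
  t21: +2.1081
  t22: +3.7570
  t23: +2.9881
  t24: -0.0241
  t25: +11.9170
  t26: +0.7573
  t27: +5.0745
  t28: +2.4174
  t29: +4.7493
  t30: +5.5490
  t31: +3.7202
  t32: +1.1364
  t33: +3.5677
  t34: -0.0656
  t35: +5.9473
  t36: +5.2898
  t37: +6.9888
Σ = +142.2219 → |volume| = 142.22

Directed edges: 111 total; 3 unmatched, e.g. (1.56,1.37,1.41)→(3.43,1.97,-1.66) → open.

142.22 OPEN


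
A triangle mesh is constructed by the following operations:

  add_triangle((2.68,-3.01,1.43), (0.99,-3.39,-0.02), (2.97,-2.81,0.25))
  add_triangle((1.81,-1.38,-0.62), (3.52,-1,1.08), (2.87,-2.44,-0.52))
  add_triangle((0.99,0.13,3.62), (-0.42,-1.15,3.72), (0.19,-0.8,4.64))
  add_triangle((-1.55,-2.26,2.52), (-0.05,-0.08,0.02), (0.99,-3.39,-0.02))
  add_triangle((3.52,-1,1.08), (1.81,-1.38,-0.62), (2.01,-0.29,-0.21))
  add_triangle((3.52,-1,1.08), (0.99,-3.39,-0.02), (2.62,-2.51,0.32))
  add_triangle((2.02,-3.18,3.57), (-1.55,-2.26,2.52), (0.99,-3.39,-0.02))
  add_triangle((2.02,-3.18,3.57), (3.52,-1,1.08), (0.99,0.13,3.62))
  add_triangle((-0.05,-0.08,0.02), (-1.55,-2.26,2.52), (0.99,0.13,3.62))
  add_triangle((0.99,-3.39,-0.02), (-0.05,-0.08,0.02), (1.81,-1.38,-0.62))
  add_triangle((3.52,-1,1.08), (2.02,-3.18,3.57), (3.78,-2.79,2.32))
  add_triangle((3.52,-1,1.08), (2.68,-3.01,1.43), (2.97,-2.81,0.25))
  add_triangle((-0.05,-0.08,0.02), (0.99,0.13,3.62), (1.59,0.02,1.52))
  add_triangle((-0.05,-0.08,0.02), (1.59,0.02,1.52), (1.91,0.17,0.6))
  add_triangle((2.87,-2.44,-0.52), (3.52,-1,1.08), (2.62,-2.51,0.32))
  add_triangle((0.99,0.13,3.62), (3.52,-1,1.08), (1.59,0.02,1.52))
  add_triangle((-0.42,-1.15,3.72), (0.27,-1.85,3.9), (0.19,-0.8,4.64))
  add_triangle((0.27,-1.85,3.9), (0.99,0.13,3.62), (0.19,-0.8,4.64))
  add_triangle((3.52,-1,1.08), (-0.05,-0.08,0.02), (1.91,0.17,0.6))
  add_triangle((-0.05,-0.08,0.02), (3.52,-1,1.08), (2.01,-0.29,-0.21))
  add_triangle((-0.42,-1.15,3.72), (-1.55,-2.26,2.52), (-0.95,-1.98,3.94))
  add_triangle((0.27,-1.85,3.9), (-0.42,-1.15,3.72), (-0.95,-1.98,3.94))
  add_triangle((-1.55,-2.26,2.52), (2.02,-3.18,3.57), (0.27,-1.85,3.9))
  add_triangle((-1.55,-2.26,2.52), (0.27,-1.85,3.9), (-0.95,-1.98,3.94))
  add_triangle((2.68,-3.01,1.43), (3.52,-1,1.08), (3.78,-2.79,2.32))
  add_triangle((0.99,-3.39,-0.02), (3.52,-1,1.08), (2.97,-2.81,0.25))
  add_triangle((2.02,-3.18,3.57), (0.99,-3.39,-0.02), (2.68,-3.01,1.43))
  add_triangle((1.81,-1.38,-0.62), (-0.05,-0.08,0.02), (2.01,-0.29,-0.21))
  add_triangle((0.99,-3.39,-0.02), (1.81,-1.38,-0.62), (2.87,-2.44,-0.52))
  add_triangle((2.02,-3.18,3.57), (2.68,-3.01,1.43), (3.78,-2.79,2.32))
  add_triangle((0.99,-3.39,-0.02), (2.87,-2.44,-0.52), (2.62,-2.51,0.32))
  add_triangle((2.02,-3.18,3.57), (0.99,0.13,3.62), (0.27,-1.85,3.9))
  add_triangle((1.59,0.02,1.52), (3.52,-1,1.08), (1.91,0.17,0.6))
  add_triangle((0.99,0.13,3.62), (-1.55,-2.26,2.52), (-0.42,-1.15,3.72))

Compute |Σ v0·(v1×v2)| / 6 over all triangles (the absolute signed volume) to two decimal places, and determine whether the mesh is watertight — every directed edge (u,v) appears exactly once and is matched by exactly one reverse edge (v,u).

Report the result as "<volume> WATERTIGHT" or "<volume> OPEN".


Per-triangle v0·(v1×v2)/6:
  t1: +1.4869
  t2: +0.4089
  t3: +0.0027
  t4: +0.0794
  t5: +0.6137
  t6: +0.5471
  t7: +6.0432
  t8: +5.7821
  t9: -0.0304
  t10: +0.0091
  t11: +1.1964
  t12: +1.5734
  t13: -0.0583
  t14: -0.0232
  t15: +0.9896
  t16: +0.6687
  t17: +0.5646
  t18: +0.8309
  t19: -0.0155
  t20: -0.0399
  t21: +0.1340
  t22: +0.5374
  t23: +2.8931
  t24: +0.7217
  t25: +0.9187
  t26: -0.8325
  t27: +2.7591
  t28: -0.0181
  t29: +0.3439
  t30: +1.7435
  t31: +0.9472
  t32: +2.8430
  t33: +0.4276
  t34: -0.3043
Σ = +33.7435 → |volume| = 33.74

Directed edges: 102 total, each appears once with its reverse present → watertight.

33.74 WATERTIGHT
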